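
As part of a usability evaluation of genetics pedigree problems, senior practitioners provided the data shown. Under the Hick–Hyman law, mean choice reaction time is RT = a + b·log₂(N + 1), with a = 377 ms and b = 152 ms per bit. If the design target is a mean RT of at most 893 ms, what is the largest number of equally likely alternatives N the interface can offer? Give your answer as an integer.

9

Set 377 + 152·log₂(N + 1) ≤ 893.
log₂(N + 1) ≤ (893 − 377) / 152 = 3.3947.
N + 1 ≤ 2^3.3947 = 10.5174.
N ≤ 9.5174, so the largest integer N is 9.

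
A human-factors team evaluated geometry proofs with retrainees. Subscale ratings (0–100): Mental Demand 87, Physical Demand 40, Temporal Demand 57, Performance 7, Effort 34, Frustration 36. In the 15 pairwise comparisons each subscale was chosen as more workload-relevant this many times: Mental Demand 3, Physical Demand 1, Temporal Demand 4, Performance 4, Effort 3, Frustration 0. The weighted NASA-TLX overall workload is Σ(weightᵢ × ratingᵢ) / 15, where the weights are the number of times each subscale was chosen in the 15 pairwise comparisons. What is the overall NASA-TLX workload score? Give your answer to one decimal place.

The tallies are the weights (they sum to 15).
Weighted sum = 3·87 + 1·40 + 4·57 + 4·7 + 3·34 + 0·36
            = 261 + 40 + 228 + 28 + 102 + 0 = 659.
Overall workload = 659 / 15 = 43.9333 ≈ 43.9.

43.9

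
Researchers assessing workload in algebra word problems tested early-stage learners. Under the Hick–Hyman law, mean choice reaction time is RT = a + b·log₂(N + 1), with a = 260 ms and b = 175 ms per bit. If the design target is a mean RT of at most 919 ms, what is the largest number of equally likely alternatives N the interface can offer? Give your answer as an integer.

Set 260 + 175·log₂(N + 1) ≤ 919.
log₂(N + 1) ≤ (919 − 260) / 175 = 3.7657.
N + 1 ≤ 2^3.7657 = 13.6016.
N ≤ 12.6016, so the largest integer N is 12.

12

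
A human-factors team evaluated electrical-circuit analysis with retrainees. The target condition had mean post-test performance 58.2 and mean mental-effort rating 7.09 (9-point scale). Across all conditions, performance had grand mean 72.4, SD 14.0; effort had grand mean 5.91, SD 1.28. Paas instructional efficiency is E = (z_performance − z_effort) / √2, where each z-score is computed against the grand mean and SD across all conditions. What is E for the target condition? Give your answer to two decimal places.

-1.37

z_performance = (58.2 − 72.4) / 14.0 = -14.2000 / 14.0 = -1.0143.
z_effort = (7.09 − 5.91) / 1.28 = 1.1800 / 1.28 = 0.9219.
z_P − z_E = -1.0143 − 0.9219 = -1.9362.
E = -1.9362 / √2 = -1.9362 / 1.41421 = -1.3691 ≈ -1.37.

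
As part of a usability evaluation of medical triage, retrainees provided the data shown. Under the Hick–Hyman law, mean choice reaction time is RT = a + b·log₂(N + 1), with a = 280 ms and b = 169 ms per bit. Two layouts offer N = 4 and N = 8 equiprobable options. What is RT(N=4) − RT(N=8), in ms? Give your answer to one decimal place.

RT(4) = 280 + 169·log₂(5) = 280 + 169·2.3219 = 672.4011 ms.
RT(8) = 280 + 169·log₂(9) = 280 + 169·3.1699 = 815.7131 ms.
Difference = 672.4011 − 815.7131 = -143.3120 ≈ -143.3 ms.

-143.3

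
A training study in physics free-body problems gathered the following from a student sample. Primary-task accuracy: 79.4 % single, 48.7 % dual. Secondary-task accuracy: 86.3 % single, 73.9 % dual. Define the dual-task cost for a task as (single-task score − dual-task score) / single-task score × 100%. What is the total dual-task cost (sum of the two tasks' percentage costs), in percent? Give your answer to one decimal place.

53.0

Primary cost = (79.4 − 48.7) / 79.4 × 100% = 38.6650%.
Secondary cost = (86.3 − 73.9) / 86.3 × 100% = 14.3685%.
Total = 38.6650% + 14.3685% = 53.0335% ≈ 53.0%.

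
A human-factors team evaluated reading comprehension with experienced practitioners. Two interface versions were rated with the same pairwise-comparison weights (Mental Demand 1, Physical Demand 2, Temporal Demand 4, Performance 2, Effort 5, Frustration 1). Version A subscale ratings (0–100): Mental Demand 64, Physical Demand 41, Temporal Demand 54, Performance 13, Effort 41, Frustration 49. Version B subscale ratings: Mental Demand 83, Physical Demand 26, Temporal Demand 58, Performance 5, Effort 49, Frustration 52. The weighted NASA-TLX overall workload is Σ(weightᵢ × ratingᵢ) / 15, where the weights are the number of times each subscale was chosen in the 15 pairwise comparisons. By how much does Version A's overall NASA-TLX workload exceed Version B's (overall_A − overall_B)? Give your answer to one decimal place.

-2.1

Version A weighted sum = 1·64 + 2·41 + 4·54 + 2·13 + 5·41 + 1·49 = 64 + 82 + 216 + 26 + 205 + 49 = 642; overall_A = 642/15 = 42.8000.
Version B weighted sum = 1·83 + 2·26 + 4·58 + 2·5 + 5·49 + 1·52 = 83 + 52 + 232 + 10 + 245 + 52 = 674; overall_B = 674/15 = 44.9333.
Difference = 42.8000 − 44.9333 = -2.1333 ≈ -2.1.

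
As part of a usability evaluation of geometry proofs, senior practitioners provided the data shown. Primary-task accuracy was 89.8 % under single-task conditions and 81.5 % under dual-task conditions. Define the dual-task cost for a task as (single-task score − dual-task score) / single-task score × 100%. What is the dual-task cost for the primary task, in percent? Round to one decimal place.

9.2

Cost = (89.8 − 81.5) / 89.8 × 100%
     = 8.3000 / 89.8 × 100% = 9.2428%.
≈ 9.2%.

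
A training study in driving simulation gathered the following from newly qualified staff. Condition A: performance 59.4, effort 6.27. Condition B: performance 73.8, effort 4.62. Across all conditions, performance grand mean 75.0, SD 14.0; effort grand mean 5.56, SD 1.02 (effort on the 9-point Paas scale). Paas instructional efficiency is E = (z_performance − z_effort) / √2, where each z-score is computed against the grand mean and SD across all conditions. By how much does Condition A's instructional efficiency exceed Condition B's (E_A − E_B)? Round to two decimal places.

-1.87

Condition A: z_P = (59.4 − 75.0)/14.0 = -1.1143; z_E = (6.27 − 5.56)/1.02 = 0.6961; E_A = (-1.1143 − 0.6961)/√2 = -1.2801.
Condition B: z_P = (73.8 − 75.0)/14.0 = -0.0857; z_E = (4.62 − 5.56)/1.02 = -0.9216; E_B = (-0.0857 − (-0.9216))/√2 = 0.5911.
E_A − E_B = -1.2801 − 0.5911 = -1.8712 ≈ -1.87.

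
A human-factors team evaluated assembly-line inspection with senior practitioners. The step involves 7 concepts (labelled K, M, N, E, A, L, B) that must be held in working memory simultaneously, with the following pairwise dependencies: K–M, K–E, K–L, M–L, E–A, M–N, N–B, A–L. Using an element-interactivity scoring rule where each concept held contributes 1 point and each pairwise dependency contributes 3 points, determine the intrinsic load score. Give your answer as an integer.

Count of concepts held simultaneously: 7.
Count of pairwise dependencies listed: 8.
Element contribution: 7 × 1 = 7.
Interaction contribution: 8 × 3 = 24.
Intrinsic load = 7 + 24 = 31.

31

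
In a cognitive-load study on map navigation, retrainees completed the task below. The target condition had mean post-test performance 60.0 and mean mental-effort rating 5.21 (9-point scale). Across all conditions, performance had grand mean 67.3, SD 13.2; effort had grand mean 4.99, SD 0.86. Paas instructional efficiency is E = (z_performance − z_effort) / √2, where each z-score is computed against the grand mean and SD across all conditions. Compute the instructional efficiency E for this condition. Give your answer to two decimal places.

z_performance = (60.0 − 67.3) / 13.2 = -7.3000 / 13.2 = -0.5530.
z_effort = (5.21 − 4.99) / 0.86 = 0.2200 / 0.86 = 0.2558.
z_P − z_E = -0.5530 − 0.2558 = -0.8088.
E = -0.8088 / √2 = -0.8088 / 1.41421 = -0.5719 ≈ -0.57.

-0.57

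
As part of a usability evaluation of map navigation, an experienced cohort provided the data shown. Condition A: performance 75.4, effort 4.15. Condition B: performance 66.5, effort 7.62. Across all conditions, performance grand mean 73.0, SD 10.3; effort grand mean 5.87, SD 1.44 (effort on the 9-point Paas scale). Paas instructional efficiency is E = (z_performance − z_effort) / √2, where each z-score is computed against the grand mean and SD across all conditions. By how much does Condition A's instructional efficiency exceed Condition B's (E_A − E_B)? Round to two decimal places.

Condition A: z_P = (75.4 − 73.0)/10.3 = 0.2330; z_E = (4.15 − 5.87)/1.44 = -1.1944; E_A = (0.2330 − (-1.1944))/√2 = 1.0093.
Condition B: z_P = (66.5 − 73.0)/10.3 = -0.6311; z_E = (7.62 − 5.87)/1.44 = 1.2153; E_B = (-0.6311 − 1.2153)/√2 = -1.3056.
E_A − E_B = 1.0093 − (-1.3056) = 2.3149 ≈ 2.31.

2.31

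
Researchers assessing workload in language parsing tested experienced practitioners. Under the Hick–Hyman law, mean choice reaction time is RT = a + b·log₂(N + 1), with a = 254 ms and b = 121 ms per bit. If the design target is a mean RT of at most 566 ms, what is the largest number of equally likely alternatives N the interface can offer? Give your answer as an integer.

Set 254 + 121·log₂(N + 1) ≤ 566.
log₂(N + 1) ≤ (566 − 254) / 121 = 2.5785.
N + 1 ≤ 2^2.5785 = 5.9732.
N ≤ 4.9732, so the largest integer N is 4.

4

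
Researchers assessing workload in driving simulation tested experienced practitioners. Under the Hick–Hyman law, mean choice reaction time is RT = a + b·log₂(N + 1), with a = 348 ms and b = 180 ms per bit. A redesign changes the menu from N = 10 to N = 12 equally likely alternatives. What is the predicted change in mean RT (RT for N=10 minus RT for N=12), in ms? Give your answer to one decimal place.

-43.4

RT(10) = 348 + 180·log₂(11) = 348 + 180·3.4594 = 970.6920 ms.
RT(12) = 348 + 180·log₂(13) = 348 + 180·3.7004 = 1014.0720 ms.
Difference = 970.6920 − 1014.0720 = -43.3800 ≈ -43.4 ms.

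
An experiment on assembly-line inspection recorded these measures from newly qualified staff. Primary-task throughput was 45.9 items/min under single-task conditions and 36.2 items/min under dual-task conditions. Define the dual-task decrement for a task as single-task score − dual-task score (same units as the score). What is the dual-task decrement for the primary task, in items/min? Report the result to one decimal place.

9.7

Decrement = 45.9 − 36.2 = 9.7000 items/min ≈ 9.7 items/min.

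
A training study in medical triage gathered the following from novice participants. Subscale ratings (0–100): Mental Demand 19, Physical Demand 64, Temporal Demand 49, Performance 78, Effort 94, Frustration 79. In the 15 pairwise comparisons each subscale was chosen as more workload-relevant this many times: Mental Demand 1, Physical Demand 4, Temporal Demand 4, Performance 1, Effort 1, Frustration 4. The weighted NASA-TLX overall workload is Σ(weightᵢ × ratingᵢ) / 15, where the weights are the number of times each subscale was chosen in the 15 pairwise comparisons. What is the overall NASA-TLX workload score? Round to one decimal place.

63.9

The tallies are the weights (they sum to 15).
Weighted sum = 1·19 + 4·64 + 4·49 + 1·78 + 1·94 + 4·79
            = 19 + 256 + 196 + 78 + 94 + 316 = 959.
Overall workload = 959 / 15 = 63.9333 ≈ 63.9.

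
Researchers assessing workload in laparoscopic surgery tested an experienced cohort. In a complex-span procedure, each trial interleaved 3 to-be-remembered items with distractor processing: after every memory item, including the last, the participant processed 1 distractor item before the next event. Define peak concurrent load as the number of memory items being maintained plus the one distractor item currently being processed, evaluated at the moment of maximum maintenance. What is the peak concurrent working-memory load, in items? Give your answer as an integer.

4

Maintenance is greatest during the distractor(s) after memory item 3: all 3 memory items are being held.
One distractor item is concurrently being processed.
Peak concurrent load = 3 + 1 = 4 items.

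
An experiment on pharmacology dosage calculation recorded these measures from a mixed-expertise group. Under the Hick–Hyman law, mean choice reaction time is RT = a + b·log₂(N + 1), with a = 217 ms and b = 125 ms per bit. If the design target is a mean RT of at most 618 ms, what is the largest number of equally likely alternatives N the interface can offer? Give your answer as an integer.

Set 217 + 125·log₂(N + 1) ≤ 618.
log₂(N + 1) ≤ (618 − 217) / 125 = 3.2080.
N + 1 ≤ 2^3.2080 = 9.2407.
N ≤ 8.2407, so the largest integer N is 8.

8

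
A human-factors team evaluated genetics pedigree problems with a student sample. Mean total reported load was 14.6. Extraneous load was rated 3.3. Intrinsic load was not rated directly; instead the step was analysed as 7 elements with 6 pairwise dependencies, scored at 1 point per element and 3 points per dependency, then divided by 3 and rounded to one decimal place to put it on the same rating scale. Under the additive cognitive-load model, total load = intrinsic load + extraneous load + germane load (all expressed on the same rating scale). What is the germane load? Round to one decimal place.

Intrinsic (element-interactivity): (7 × 1 + 6 × 3) / 3 = 25 / 3 = 8.3333 → 8.3.
germane load = total − intrinsic − extraneous
             = 14.6 − 8.3 − 3.3 = 3.0.

3.0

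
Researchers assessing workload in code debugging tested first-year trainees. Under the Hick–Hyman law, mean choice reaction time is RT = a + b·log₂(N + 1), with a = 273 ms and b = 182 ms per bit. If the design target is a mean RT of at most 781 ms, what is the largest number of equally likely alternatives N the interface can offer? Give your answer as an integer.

5

Set 273 + 182·log₂(N + 1) ≤ 781.
log₂(N + 1) ≤ (781 − 273) / 182 = 2.7912.
N + 1 ≤ 2^2.7912 = 6.9221.
N ≤ 5.9221, so the largest integer N is 5.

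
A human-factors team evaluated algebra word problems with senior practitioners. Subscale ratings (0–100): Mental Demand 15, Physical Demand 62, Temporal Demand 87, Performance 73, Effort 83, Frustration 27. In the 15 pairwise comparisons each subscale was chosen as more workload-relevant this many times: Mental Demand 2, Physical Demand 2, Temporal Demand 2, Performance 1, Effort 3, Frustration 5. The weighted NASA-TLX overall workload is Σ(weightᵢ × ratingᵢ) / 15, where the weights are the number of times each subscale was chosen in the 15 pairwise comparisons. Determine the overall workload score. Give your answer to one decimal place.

52.3

The tallies are the weights (they sum to 15).
Weighted sum = 2·15 + 2·62 + 2·87 + 1·73 + 3·83 + 5·27
            = 30 + 124 + 174 + 73 + 249 + 135 = 785.
Overall workload = 785 / 15 = 52.3333 ≈ 52.3.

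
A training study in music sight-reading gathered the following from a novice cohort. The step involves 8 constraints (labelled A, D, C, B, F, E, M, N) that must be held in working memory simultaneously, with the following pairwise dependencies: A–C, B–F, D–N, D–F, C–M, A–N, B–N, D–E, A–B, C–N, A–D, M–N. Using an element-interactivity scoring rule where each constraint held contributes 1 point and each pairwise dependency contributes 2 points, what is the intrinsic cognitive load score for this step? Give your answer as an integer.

32

Count of constraints held simultaneously: 8.
Count of pairwise dependencies listed: 12.
Element contribution: 8 × 1 = 8.
Interaction contribution: 12 × 2 = 24.
Intrinsic load = 8 + 24 = 32.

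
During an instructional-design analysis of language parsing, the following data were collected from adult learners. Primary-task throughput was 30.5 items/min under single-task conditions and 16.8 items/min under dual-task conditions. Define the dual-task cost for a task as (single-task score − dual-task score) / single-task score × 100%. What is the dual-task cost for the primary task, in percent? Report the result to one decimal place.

Cost = (30.5 − 16.8) / 30.5 × 100%
     = 13.7000 / 30.5 × 100% = 44.9180%.
≈ 44.9%.

44.9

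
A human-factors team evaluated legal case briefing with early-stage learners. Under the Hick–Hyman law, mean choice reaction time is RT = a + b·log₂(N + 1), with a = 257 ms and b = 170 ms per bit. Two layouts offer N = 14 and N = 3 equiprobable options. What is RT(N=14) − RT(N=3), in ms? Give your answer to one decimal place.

RT(14) = 257 + 170·log₂(15) = 257 + 170·3.9069 = 921.1730 ms.
RT(3) = 257 + 170·log₂(4) = 257 + 170·2.0000 = 597.0000 ms.
Difference = 921.1730 − 597.0000 = 324.1730 ≈ 324.2 ms.

324.2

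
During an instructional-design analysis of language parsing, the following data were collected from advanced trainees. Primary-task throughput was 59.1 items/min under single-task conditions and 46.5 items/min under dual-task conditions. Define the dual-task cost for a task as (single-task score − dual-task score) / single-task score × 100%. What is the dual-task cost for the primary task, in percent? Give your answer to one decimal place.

21.3

Cost = (59.1 − 46.5) / 59.1 × 100%
     = 12.6000 / 59.1 × 100% = 21.3198%.
≈ 21.3%.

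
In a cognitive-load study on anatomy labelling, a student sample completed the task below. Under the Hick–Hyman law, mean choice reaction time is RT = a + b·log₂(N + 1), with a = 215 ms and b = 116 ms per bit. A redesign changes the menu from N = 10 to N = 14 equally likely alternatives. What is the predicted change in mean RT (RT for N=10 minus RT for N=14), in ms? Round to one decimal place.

RT(10) = 215 + 116·log₂(11) = 215 + 116·3.4594 = 616.2904 ms.
RT(14) = 215 + 116·log₂(15) = 215 + 116·3.9069 = 668.2004 ms.
Difference = 616.2904 − 668.2004 = -51.9100 ≈ -51.9 ms.

-51.9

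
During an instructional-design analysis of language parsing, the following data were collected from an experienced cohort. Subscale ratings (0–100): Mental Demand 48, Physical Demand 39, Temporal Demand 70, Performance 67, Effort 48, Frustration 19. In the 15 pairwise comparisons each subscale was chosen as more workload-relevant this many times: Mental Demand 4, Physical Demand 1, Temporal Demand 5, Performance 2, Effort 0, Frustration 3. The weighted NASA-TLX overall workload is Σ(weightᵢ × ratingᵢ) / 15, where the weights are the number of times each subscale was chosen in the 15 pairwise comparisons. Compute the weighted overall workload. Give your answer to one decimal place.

51.5

The tallies are the weights (they sum to 15).
Weighted sum = 4·48 + 1·39 + 5·70 + 2·67 + 0·48 + 3·19
            = 192 + 39 + 350 + 134 + 0 + 57 = 772.
Overall workload = 772 / 15 = 51.4667 ≈ 51.5.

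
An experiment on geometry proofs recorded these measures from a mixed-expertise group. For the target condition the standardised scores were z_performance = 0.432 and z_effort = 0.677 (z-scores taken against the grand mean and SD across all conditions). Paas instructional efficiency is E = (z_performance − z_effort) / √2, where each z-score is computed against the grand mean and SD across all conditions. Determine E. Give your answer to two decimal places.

z_P − z_E = 0.432 − 0.677 = -0.2450.
E = -0.2450 / √2 = -0.2450 / 1.41421 = -0.1732 ≈ -0.17.

-0.17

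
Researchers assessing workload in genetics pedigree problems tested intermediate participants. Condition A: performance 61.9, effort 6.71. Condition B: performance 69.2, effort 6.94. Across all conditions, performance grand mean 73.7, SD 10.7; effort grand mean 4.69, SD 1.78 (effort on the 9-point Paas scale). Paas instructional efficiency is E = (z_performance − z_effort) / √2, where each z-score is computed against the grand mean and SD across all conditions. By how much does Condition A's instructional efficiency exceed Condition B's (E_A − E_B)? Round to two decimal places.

Condition A: z_P = (61.9 − 73.7)/10.7 = -1.1028; z_E = (6.71 − 4.69)/1.78 = 1.1348; E_A = (-1.1028 − 1.1348)/√2 = -1.5822.
Condition B: z_P = (69.2 − 73.7)/10.7 = -0.4206; z_E = (6.94 − 4.69)/1.78 = 1.2640; E_B = (-0.4206 − 1.2640)/√2 = -1.1912.
E_A − E_B = -1.5822 − (-1.1912) = -0.3910 ≈ -0.39.

-0.39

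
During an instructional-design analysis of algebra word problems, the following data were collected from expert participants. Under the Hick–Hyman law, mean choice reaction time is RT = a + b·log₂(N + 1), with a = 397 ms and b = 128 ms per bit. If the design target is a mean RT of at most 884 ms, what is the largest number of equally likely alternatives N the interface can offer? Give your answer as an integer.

12

Set 397 + 128·log₂(N + 1) ≤ 884.
log₂(N + 1) ≤ (884 − 397) / 128 = 3.8047.
N + 1 ≤ 2^3.8047 = 13.9743.
N ≤ 12.9743, so the largest integer N is 12.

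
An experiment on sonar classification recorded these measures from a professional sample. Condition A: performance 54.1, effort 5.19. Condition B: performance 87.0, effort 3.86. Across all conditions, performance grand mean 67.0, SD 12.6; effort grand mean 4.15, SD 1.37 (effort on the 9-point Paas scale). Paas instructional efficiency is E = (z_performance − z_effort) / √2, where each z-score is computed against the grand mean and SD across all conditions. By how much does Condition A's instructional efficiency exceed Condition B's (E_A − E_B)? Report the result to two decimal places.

-2.53

Condition A: z_P = (54.1 − 67.0)/12.6 = -1.0238; z_E = (5.19 − 4.15)/1.37 = 0.7591; E_A = (-1.0238 − 0.7591)/√2 = -1.2607.
Condition B: z_P = (87.0 − 67.0)/12.6 = 1.5873; z_E = (3.86 − 4.15)/1.37 = -0.2117; E_B = (1.5873 − (-0.2117))/√2 = 1.2721.
E_A − E_B = -1.2607 − 1.2721 = -2.5328 ≈ -2.53.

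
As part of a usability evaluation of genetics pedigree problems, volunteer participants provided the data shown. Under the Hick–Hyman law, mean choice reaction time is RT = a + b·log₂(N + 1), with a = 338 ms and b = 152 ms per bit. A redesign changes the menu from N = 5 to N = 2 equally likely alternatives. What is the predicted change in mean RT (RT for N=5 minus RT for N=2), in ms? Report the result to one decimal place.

152.0

RT(5) = 338 + 152·log₂(6) = 338 + 152·2.5850 = 730.9200 ms.
RT(2) = 338 + 152·log₂(3) = 338 + 152·1.5850 = 578.9200 ms.
Difference = 730.9200 − 578.9200 = 152.0000 ≈ 152.0 ms.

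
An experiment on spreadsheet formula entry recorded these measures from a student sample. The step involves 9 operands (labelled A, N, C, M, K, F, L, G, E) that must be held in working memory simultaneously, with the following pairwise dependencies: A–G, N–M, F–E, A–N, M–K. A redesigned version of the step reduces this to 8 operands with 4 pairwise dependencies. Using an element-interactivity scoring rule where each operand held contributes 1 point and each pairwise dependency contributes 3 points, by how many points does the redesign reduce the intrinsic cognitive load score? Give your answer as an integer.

4

Original: 9 × 1 + 5 × 3 = 9 + 15 = 24.
Redesigned: 8 × 1 + 4 × 3 = 8 + 12 = 20.
Reduction = 24 − 20 = 4.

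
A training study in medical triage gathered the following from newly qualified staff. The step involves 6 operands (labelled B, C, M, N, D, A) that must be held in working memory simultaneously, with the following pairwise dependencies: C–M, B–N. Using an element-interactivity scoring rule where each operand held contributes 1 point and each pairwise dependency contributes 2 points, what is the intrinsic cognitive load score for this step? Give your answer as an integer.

Count of operands held simultaneously: 6.
Count of pairwise dependencies listed: 2.
Element contribution: 6 × 1 = 6.
Interaction contribution: 2 × 2 = 4.
Intrinsic load = 6 + 4 = 10.

10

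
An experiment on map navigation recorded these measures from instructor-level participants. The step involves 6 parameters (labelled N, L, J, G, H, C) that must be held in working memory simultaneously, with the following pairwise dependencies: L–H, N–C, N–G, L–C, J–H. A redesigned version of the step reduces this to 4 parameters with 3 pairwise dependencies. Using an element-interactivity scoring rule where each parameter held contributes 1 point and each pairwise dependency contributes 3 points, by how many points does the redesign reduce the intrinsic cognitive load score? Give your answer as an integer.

Original: 6 × 1 + 5 × 3 = 6 + 15 = 21.
Redesigned: 4 × 1 + 3 × 3 = 4 + 9 = 13.
Reduction = 21 − 13 = 8.

8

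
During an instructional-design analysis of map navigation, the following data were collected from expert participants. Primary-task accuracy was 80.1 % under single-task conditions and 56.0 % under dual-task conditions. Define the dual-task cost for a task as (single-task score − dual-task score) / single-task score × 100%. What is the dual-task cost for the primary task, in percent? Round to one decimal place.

Cost = (80.1 − 56.0) / 80.1 × 100%
     = 24.1000 / 80.1 × 100% = 30.0874%.
≈ 30.1%.

30.1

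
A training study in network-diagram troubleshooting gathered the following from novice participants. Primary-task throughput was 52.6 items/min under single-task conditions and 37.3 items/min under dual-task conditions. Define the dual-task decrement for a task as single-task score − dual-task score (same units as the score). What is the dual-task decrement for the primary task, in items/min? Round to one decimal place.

Decrement = 52.6 − 37.3 = 15.3000 items/min ≈ 15.3 items/min.

15.3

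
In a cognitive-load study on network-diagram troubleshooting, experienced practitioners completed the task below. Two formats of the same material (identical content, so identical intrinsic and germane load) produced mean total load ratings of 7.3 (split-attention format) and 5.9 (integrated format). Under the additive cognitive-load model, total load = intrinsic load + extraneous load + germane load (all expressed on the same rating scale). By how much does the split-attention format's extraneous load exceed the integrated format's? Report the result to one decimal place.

Intrinsic and germane load are equal across formats, so the difference in total load equals the difference in extraneous load.
Extraneous-load difference = 7.3 − 5.9 = 1.4.

1.4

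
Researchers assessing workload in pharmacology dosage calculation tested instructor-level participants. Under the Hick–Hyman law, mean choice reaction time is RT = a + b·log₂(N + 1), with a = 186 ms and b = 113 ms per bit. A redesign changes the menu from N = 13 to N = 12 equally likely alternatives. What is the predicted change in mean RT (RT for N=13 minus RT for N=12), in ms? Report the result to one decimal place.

12.1

RT(13) = 186 + 113·log₂(14) = 186 + 113·3.8074 = 616.2362 ms.
RT(12) = 186 + 113·log₂(13) = 186 + 113·3.7004 = 604.1452 ms.
Difference = 616.2362 − 604.1452 = 12.0910 ≈ 12.1 ms.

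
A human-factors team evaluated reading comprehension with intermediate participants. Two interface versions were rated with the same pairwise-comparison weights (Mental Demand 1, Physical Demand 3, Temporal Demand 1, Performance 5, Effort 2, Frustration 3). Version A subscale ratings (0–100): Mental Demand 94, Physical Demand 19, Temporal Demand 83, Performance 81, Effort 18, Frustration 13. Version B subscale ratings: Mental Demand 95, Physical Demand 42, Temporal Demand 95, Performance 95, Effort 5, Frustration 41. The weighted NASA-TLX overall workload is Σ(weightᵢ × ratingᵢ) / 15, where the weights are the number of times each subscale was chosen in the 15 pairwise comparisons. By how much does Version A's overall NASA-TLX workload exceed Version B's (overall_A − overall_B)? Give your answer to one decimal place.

Version A weighted sum = 1·94 + 3·19 + 1·83 + 5·81 + 2·18 + 3·13 = 94 + 57 + 83 + 405 + 36 + 39 = 714; overall_A = 714/15 = 47.6000.
Version B weighted sum = 1·95 + 3·42 + 1·95 + 5·95 + 2·5 + 3·41 = 95 + 126 + 95 + 475 + 10 + 123 = 924; overall_B = 924/15 = 61.6000.
Difference = 47.6000 − 61.6000 = -14.0000 ≈ -14.0.

-14.0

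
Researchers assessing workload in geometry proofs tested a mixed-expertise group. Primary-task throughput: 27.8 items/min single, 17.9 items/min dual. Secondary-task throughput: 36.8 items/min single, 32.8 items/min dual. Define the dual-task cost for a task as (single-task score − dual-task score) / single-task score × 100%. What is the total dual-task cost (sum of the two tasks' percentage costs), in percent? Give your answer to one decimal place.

Primary cost = (27.8 − 17.9) / 27.8 × 100% = 35.6115%.
Secondary cost = (36.8 − 32.8) / 36.8 × 100% = 10.8696%.
Total = 35.6115% + 10.8696% = 46.4811% ≈ 46.5%.

46.5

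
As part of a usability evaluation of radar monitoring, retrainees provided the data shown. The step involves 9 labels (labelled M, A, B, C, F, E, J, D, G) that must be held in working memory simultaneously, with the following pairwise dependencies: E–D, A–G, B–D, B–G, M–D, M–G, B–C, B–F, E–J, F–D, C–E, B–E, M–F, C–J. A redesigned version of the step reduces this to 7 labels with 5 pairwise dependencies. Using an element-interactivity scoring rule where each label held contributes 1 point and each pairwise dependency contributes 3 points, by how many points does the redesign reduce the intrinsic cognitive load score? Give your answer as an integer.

Original: 9 × 1 + 14 × 3 = 9 + 42 = 51.
Redesigned: 7 × 1 + 5 × 3 = 7 + 15 = 22.
Reduction = 51 − 22 = 29.

29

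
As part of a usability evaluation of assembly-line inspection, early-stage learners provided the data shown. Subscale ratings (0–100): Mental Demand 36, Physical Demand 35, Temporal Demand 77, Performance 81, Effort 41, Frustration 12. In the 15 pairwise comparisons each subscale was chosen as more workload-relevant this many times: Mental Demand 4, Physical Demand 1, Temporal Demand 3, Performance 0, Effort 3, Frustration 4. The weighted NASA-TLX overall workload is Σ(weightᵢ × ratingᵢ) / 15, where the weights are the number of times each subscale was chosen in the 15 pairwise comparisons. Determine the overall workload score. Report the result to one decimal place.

38.7

The tallies are the weights (they sum to 15).
Weighted sum = 4·36 + 1·35 + 3·77 + 0·81 + 3·41 + 4·12
            = 144 + 35 + 231 + 0 + 123 + 48 = 581.
Overall workload = 581 / 15 = 38.7333 ≈ 38.7.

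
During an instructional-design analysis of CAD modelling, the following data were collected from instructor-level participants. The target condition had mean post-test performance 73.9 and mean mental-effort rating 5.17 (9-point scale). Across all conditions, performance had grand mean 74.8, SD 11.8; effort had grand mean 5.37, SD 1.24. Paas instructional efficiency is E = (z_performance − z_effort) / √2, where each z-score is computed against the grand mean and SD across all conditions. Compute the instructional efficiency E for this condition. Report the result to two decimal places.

z_performance = (73.9 − 74.8) / 11.8 = -0.9000 / 11.8 = -0.0763.
z_effort = (5.17 − 5.37) / 1.24 = -0.2000 / 1.24 = -0.1613.
z_P − z_E = -0.0763 − (-0.1613) = 0.0850.
E = 0.0850 / √2 = 0.0850 / 1.41421 = 0.0601 ≈ 0.06.

0.06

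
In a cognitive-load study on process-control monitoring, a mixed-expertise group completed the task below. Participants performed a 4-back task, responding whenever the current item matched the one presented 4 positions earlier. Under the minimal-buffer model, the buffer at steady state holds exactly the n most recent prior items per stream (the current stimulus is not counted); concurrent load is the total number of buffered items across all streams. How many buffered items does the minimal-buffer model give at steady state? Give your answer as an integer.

4

The buffer holds the 4 most recent prior items.
Steady-state concurrent load = 4 items.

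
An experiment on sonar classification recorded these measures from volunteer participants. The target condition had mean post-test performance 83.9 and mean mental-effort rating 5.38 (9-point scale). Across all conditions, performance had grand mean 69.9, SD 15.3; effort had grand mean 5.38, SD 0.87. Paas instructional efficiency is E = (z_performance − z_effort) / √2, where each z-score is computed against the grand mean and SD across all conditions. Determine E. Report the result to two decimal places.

0.65

z_performance = (83.9 − 69.9) / 15.3 = 14.0000 / 15.3 = 0.9150.
z_effort = (5.38 − 5.38) / 0.87 = 0.0000 / 0.87 = 0.0000.
z_P − z_E = 0.9150 − 0.0000 = 0.9150.
E = 0.9150 / √2 = 0.9150 / 1.41421 = 0.6470 ≈ 0.65.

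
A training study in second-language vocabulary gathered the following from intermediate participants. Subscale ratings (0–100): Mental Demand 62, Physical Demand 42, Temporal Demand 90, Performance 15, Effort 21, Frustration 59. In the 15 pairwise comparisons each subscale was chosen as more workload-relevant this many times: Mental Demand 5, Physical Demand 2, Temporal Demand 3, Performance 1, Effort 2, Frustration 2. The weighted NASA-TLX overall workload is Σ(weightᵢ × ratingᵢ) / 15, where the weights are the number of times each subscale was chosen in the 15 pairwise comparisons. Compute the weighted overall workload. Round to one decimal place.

55.9

The tallies are the weights (they sum to 15).
Weighted sum = 5·62 + 2·42 + 3·90 + 1·15 + 2·21 + 2·59
            = 310 + 84 + 270 + 15 + 42 + 118 = 839.
Overall workload = 839 / 15 = 55.9333 ≈ 55.9.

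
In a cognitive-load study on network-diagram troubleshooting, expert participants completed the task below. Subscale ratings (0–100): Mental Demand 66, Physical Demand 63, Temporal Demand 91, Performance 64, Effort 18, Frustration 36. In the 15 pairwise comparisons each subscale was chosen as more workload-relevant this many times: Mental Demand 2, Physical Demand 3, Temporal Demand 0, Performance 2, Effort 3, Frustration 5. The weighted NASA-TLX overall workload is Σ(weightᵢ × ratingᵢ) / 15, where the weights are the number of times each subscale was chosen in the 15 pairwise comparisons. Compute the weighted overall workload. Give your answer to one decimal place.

The tallies are the weights (they sum to 15).
Weighted sum = 2·66 + 3·63 + 0·91 + 2·64 + 3·18 + 5·36
            = 132 + 189 + 0 + 128 + 54 + 180 = 683.
Overall workload = 683 / 15 = 45.5333 ≈ 45.5.

45.5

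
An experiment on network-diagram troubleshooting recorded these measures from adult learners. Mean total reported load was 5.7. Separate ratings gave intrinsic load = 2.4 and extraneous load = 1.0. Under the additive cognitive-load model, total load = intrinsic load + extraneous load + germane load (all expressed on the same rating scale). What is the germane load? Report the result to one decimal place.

2.3

germane load = total − intrinsic − extraneous
             = 5.7 − 2.4 − 1.0 = 2.3.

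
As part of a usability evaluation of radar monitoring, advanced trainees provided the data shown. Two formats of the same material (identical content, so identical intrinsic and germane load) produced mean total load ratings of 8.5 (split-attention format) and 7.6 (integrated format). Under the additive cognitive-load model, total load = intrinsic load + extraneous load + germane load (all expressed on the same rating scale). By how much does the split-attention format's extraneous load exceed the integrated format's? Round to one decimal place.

Intrinsic and germane load are equal across formats, so the difference in total load equals the difference in extraneous load.
Extraneous-load difference = 8.5 − 7.6 = 0.9.

0.9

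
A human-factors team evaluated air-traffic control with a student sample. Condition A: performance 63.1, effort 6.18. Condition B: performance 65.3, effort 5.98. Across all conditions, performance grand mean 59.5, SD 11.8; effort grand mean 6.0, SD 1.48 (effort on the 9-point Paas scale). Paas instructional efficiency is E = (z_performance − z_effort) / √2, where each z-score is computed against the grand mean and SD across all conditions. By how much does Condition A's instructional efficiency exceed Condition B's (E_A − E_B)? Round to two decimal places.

-0.23

Condition A: z_P = (63.1 − 59.5)/11.8 = 0.3051; z_E = (6.18 − 6.0)/1.48 = 0.1216; E_A = (0.3051 − 0.1216)/√2 = 0.1298.
Condition B: z_P = (65.3 − 59.5)/11.8 = 0.4915; z_E = (5.98 − 6.0)/1.48 = -0.0135; E_B = (0.4915 − (-0.0135))/√2 = 0.3571.
E_A − E_B = 0.1298 − 0.3571 = -0.2273 ≈ -0.23.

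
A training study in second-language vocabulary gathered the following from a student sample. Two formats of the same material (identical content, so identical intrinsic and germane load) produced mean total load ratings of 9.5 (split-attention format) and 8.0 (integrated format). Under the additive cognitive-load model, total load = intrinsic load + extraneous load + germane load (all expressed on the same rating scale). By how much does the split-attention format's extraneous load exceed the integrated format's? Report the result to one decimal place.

Intrinsic and germane load are equal across formats, so the difference in total load equals the difference in extraneous load.
Extraneous-load difference = 9.5 − 8.0 = 1.5.

1.5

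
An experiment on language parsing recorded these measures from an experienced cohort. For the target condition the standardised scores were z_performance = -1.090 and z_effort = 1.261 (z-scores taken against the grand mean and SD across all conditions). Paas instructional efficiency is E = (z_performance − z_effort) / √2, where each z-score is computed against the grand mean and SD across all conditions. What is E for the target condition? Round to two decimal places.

-1.66

z_P − z_E = -1.090 − 1.261 = -2.3510.
E = -2.3510 / √2 = -2.3510 / 1.41421 = -1.6624 ≈ -1.66.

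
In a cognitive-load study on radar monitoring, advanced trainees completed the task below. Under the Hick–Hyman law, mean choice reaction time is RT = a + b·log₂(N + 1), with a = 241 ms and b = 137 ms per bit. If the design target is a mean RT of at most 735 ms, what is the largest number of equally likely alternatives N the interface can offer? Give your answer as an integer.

11

Set 241 + 137·log₂(N + 1) ≤ 735.
log₂(N + 1) ≤ (735 − 241) / 137 = 3.6058.
N + 1 ≤ 2^3.6058 = 12.1746.
N ≤ 11.1746, so the largest integer N is 11.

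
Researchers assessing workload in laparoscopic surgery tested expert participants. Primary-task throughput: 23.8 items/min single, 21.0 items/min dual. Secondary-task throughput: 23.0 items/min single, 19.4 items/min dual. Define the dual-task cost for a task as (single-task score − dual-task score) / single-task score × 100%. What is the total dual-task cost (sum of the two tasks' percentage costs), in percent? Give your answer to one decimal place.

Primary cost = (23.8 − 21.0) / 23.8 × 100% = 11.7647%.
Secondary cost = (23.0 − 19.4) / 23.0 × 100% = 15.6522%.
Total = 11.7647% + 15.6522% = 27.4169% ≈ 27.4%.

27.4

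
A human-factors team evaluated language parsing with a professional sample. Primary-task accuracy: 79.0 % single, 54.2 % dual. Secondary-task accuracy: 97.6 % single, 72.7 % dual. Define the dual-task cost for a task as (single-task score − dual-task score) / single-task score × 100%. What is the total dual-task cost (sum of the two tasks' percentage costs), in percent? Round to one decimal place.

Primary cost = (79.0 − 54.2) / 79.0 × 100% = 31.3924%.
Secondary cost = (97.6 − 72.7) / 97.6 × 100% = 25.5123%.
Total = 31.3924% + 25.5123% = 56.9047% ≈ 56.9%.

56.9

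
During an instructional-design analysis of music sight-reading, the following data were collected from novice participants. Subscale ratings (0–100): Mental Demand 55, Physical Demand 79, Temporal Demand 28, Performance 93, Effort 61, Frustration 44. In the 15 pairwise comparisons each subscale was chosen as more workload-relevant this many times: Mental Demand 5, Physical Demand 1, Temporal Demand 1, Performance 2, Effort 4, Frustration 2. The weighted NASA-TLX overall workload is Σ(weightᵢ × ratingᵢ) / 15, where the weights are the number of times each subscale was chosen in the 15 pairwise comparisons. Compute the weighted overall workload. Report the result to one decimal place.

The tallies are the weights (they sum to 15).
Weighted sum = 5·55 + 1·79 + 1·28 + 2·93 + 4·61 + 2·44
            = 275 + 79 + 28 + 186 + 244 + 88 = 900.
Overall workload = 900 / 15 = 60.0000 ≈ 60.0.

60.0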